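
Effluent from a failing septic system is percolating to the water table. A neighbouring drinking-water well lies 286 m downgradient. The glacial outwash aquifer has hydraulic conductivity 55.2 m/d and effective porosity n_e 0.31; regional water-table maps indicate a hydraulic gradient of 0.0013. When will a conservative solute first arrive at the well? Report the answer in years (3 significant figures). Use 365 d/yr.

q = Ki = 55.2 × 0.0013 = 0.07176 m/d
v_s = q/n_e = 0.07176/0.31 = 0.2315 m/d
t = L / v = 286 / 0.2315 = 1236 d
   = 1236 / 365 = 3.38 yr

3.38 years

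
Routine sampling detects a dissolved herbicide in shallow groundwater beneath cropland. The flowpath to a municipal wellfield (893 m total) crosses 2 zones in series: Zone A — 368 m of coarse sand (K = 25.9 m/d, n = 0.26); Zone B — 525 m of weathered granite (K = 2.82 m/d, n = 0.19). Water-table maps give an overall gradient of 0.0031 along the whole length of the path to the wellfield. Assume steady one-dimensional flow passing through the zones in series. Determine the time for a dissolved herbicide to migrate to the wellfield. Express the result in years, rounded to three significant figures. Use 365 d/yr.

38.8 years

For zones in series the flux q is common to all zones; the equivalent conductivity is the harmonic (thickness-weighted) mean, K_eq = L_total / Σ(L_j/K_j).
Σ(L/K) = 368/25.9 + 525/2.82 = 14.21 + 186.2 = 200.4 d
K_eq = L_total / Σ(L/K) = 893 / 200.4 = 4.457 m/d
q = K_eq · i = 4.457 × 0.0031 = 0.01382 m/d (same in every zone)
Zone A: v = q/n = 0.01382/0.26 = 0.05314 m/d → t_A = 368/0.05314 = 6926 d
Zone B: v = q/n = 0.01382/0.19 = 0.07271 m/d → t_B = 525/0.07271 = 7220 d
Total t = 6926 + 7220 = 14150 d
   = 14150 / 365 = 38.8 yr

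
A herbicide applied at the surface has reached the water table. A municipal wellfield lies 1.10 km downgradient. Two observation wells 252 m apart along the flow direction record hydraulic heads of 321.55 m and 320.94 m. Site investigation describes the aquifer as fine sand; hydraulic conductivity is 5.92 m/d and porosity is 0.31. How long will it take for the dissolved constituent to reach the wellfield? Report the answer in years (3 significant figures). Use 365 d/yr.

65.2 years

Hydraulic gradient i = (321.55 − 320.94) / 252 = 0.61 / 252 = 0.002421
q = Ki = 5.92 × 0.002421 = 0.01433 m/d
v = Ki/n = 5.92·0.002421/0.31 = 0.04623 m/d
L = 1.10 km = 1100 m
t = L / v = 1100 / 0.04623 = 23800 d
   = 23800 / 365 = 65.2 yr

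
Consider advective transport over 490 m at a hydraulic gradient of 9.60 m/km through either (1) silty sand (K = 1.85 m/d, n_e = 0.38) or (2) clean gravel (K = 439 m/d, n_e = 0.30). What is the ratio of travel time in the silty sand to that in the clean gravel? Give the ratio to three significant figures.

Unit 1 (silty sand): v = 1.85×0.0096/0.38 = 0.04674 m/d, t = 490/0.04674 = 10480 d
Unit 2 (clean gravel): v = 439×0.0096/0.30 = 14.05 m/d, t = 490/14.05 = 34.88 d
t(silty sand) / t(clean gravel) = 10480/34.88 = 301

301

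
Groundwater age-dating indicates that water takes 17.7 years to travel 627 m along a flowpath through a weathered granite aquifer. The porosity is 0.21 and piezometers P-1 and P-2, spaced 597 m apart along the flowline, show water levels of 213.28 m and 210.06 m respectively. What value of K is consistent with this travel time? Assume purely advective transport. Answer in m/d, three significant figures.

3.78 m/d

Hydraulic gradient i = (213.28 − 210.06) / 597 = 3.22 / 597 = 0.005394
t = 17.7 years = 6461 d
v = L / t = 627 / 6461 = 0.09705 m/d
K = v · n / i = 0.09705 × 0.21 / 0.005394 = 3.78 m/d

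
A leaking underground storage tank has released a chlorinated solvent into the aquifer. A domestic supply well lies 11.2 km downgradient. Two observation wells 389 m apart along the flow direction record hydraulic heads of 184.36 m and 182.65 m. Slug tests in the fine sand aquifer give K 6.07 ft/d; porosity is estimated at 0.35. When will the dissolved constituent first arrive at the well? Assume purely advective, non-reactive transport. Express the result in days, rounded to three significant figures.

482000 days

Hydraulic gradient i = (184.36 − 182.65) / 389 = 1.71 / 389 = 0.004396
K = 6.07 ft/d × 0.3048 = 1.850 m/d
Specific discharge q = 1.850 × 0.004396 = 0.008133 m/d
Seepage velocity v = q / n = 0.008133 / 0.35 = 0.02324 m/d
L = 11.2 km = 11200 m
t = L / v = 11200 / 0.02324 = 482000 d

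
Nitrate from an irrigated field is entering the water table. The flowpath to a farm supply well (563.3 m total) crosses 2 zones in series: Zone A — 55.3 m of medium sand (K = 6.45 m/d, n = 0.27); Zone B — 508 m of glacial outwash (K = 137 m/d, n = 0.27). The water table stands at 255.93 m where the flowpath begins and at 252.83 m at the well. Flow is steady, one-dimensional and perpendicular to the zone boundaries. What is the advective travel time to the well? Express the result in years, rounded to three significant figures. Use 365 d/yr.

1.65 years

Total head drop ΔH = 255.93 − 252.83 = 3.10 m
Continuity: the same q passes through each zone, so ΔH = q·Σ(L_j/K_j) — the zones act as resistances in series.
Σ(L/K) = 55.3/6.45 + 508/137 = 8.574 + 3.708 = 12.28 d
q = ΔH / Σ(L/K) = 3.10 / 12.28 = 0.2524 m/d (same in every zone)
Zone A: v = q/n = 0.2524/0.27 = 0.9348 m/d → t_A = 55.3/0.9348 = 59.15 d
Zone B: v = q/n = 0.2524/0.27 = 0.9348 m/d → t_B = 508/0.9348 = 543.4 d
Total t = 59.15 + 543.4 = 602.6 d
   = 602.6 / 365 = 1.65 yr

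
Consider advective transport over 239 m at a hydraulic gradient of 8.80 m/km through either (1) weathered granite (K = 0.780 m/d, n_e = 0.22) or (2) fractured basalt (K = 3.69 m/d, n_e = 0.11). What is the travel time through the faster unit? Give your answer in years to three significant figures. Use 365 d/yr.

Unit 1 (weathered granite): v = 0.780×0.0088/0.22 = 0.03120 m/d, t = 239/0.03120 = 7660 d
Unit 2 (fractured basalt): v = 3.69×0.0088/0.11 = 0.2952 m/d, t = 239/0.2952 = 809.6 d
Faster: 809.6 d / 365 = 2.22 yr

2.22 years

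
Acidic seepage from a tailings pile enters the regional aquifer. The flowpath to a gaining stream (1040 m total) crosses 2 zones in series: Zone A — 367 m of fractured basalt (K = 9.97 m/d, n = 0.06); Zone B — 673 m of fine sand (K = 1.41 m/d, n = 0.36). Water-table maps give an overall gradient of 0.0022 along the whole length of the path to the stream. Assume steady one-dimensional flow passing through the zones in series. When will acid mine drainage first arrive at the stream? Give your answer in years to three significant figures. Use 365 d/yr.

163 years

Continuity: the same q passes through each zone, so ΔH = q·Σ(L_j/K_j) — the zones act as resistances in series.
Σ(L/K) = 367/9.97 + 673/1.41 = 36.81 + 477.3 = 514.1 d
K_eq = L_total / Σ(L/K) = 1040 / 514.1 = 2.023 m/d
q = K_eq · i = 2.023 × 0.0022 = 0.004450 m/d (same in every zone)
Zone A: v = q/n = 0.004450/0.06 = 0.07417 m/d → t_A = 367/0.07417 = 4948 d
Zone B: v = q/n = 0.004450/0.36 = 0.01236 m/d → t_B = 673/0.01236 = 54440 d
Total t = 4948 + 54440 = 59390 d
   = 59390 / 365 = 163 yr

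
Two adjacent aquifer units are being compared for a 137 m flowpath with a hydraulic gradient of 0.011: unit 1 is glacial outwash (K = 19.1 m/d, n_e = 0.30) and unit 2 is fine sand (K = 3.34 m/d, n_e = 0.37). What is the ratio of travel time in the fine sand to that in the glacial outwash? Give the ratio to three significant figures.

Unit 1 (glacial outwash): v = 19.1×0.011/0.30 = 0.7003 m/d, t = 137/0.7003 = 195.6 d
Unit 2 (fine sand): v = 3.34×0.011/0.37 = 0.09930 m/d, t = 137/0.09930 = 1380 d
t(fine sand) / t(glacial outwash) = 1380/195.6 = 7.05

7.05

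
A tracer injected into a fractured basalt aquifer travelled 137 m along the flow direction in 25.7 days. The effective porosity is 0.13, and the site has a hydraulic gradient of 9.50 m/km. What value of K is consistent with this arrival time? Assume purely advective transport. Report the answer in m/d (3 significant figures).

72.9 m/d

v = L / t = 137 / 25.7 = 5.331 m/d
K = v · n / i = 5.331 × 0.13 / 0.0095 = 72.9 m/d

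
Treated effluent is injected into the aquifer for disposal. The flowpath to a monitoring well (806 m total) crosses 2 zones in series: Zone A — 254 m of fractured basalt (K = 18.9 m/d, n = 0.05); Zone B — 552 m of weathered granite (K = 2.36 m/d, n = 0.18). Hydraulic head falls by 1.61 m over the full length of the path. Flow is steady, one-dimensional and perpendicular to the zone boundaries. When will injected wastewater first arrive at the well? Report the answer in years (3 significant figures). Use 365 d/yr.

Continuity: the same q passes through each zone, so ΔH = q·Σ(L_j/K_j) — the zones act as resistances in series.
Σ(L/K) = 254/18.9 + 552/2.36 = 13.44 + 233.9 = 247.3 d
q = ΔH / Σ(L/K) = 1.61 / 247.3 = 0.006509 m/d (same in every zone)
Zone A: v = q/n = 0.006509/0.05 = 0.1302 m/d → t_A = 254/0.1302 = 1951 d
Zone B: v = q/n = 0.006509/0.18 = 0.03616 m/d → t_B = 552/0.03616 = 15260 d
Total t = 1951 + 15260 = 17220 d
   = 17220 / 365 = 47.2 yr

47.2 years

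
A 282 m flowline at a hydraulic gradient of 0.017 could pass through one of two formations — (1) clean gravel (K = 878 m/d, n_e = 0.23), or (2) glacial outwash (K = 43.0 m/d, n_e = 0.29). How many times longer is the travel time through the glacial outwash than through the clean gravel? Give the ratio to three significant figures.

Unit 1 (clean gravel): v = 878×0.017/0.23 = 64.90 m/d, t = 282/64.90 = 4.345 d
Unit 2 (glacial outwash): v = 43.0×0.017/0.29 = 2.521 m/d, t = 282/2.521 = 111.9 d
t(glacial outwash) / t(clean gravel) = 111.9/4.345 = 25.7

25.7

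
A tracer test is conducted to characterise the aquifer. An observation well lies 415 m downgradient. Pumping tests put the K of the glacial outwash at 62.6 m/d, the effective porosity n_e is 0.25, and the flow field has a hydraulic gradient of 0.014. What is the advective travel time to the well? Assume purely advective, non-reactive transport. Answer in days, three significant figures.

118 days

Darcy flux q = K·i = 62.6 × 0.014 = 0.8764 m/d
Seepage velocity v = q / n = 0.8764 / 0.25 = 3.506 m/d
t = L / v = 415 / 3.506 = 118.4 d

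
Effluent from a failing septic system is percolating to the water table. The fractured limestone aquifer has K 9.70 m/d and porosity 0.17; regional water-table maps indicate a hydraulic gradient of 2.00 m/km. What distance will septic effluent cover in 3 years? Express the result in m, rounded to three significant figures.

125 m

Specific discharge q = 9.70 × 0.0020 = 0.01940 m/d
Average linear velocity = 0.01940 / 0.17 = 0.1141 m/d
T = 3 yr × 365 = 1095 d
L = v × T = 0.1141 × 1095 = 125.0 m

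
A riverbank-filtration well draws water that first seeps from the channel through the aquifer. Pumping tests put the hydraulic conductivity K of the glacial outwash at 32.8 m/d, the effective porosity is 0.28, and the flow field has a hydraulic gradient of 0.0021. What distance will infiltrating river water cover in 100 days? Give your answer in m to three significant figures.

24.6 m

q = Ki = 32.8 × 0.0021 = 0.06888 m/d
Seepage velocity v = q / n = 0.06888 / 0.28 = 0.2460 m/d
L = v × T = 0.2460 × 100 = 24.60 m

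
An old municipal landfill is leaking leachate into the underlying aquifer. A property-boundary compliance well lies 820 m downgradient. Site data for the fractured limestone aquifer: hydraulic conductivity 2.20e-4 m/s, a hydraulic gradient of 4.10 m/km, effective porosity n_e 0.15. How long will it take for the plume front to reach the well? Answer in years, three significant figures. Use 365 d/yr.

4.32 years

K = 2.20e-4 m/s × 86400 s/d = 19.01 m/d
Darcy flux q = K·i = 19.01 × 0.0041 = 0.07793 m/d
v = Ki/n = 19.01·0.0041/0.15 = 0.5196 m/d
t = L / v = 820 / 0.5196 = 1578 d
   = 1578 / 365 = 4.32 yr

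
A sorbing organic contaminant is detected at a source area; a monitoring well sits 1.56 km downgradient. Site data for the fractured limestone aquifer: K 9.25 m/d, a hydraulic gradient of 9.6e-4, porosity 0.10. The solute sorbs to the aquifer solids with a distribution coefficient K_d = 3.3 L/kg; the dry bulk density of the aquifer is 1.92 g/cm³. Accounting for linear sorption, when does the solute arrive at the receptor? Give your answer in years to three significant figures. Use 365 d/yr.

3100 years

Specific discharge q = 9.25 × 9.6e-4 = 0.008880 m/d
v_s = q/n_e = 0.008880/0.10 = 0.08880 m/d
Retardation R = 1 + ρ_b·K_d/n = 1 + 1.92×3.3/0.10 = 64.36
Contaminant velocity v_c = v/R = 0.08880/64.36 = 0.001380 m/d
L = 1.56 km = 1560 m
t = L/v_c = 1560/0.001380 = 1.131e6 d
   = 1.131e6/365 = 3100 yr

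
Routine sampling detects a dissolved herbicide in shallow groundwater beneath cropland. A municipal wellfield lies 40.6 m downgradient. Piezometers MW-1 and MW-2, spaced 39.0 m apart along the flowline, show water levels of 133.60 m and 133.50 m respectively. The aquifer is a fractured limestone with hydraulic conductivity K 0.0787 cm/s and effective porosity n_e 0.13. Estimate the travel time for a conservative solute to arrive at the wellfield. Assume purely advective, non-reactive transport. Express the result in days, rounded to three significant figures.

30.3 days

Hydraulic gradient i = (133.60 − 133.50) / 39.0 = 0.10 / 39.0 = 0.002564
K = 0.0787 cm/s × 864 = 68.00 m/d
q = Ki = 68.00 × 0.002564 = 0.1744 m/d
Average linear velocity = 0.1744 / 0.13 = 1.341 m/d
t = L / v = 40.6 / 1.341 = 30.27 d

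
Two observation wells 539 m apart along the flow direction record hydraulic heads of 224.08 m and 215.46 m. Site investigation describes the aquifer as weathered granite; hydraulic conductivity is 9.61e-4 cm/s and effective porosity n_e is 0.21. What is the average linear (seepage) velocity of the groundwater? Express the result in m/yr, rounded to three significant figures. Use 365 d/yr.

23.1 m/yr

Hydraulic gradient i = (224.08 − 215.46) / 539 = 8.62 / 539 = 0.01599
K = 9.61e-4 cm/s × 864 = 0.8303 m/d
Specific discharge q = 0.8303 × 0.01599 = 0.01328 m/d
Average linear velocity = 0.01328 / 0.21 = 0.06323 m/d
   = 0.06323 × 365 = 23.1 m/yr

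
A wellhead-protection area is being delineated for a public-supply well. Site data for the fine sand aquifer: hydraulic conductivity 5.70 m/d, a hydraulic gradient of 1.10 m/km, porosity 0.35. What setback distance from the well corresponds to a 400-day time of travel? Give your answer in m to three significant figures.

Specific discharge q = 5.70 × 0.0011 = 0.006270 m/d
Average linear velocity = 0.006270 / 0.35 = 0.01791 m/d
L = v × T = 0.01791 × 400 = 7.166 m

7.17 m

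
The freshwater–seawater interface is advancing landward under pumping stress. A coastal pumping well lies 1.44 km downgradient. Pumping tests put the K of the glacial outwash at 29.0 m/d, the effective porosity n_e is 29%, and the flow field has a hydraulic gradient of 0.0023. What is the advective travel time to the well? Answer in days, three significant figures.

6260 days

Specific discharge q = 29.0 × 0.0023 = 0.06670 m/d
v = Ki/n = 29.0·0.0023/0.29 = 0.2300 m/d
L = 1.44 km = 1440 m
t = L / v = 1440 / 0.2300 = 6261 d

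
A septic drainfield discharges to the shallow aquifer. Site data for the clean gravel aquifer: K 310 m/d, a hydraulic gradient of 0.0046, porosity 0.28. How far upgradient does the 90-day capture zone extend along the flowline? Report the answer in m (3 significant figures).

Darcy flux q = K·i = 310 × 0.0046 = 1.426 m/d
Average linear velocity = 1.426 / 0.28 = 5.093 m/d
L = v × T = 5.093 × 90 = 458.4 m

458 m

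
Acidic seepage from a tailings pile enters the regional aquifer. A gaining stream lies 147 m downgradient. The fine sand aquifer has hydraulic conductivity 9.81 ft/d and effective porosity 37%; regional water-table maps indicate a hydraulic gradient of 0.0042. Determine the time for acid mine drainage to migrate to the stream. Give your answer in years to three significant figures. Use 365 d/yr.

11.9 years

K = 9.81 ft/d × 0.3048 = 2.990 m/d
Darcy flux q = K·i = 2.990 × 0.0042 = 0.01256 m/d
v = Ki/n = 2.990·0.0042/0.37 = 0.03394 m/d
t = L / v = 147 / 0.03394 = 4331 d
   = 4331 / 365 = 11.9 yr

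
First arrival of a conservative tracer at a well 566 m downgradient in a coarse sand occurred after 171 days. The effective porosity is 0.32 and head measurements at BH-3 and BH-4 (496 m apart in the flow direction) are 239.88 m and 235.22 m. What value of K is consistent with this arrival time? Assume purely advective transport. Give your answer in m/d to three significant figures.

Hydraulic gradient i = (239.88 − 235.22) / 496 = 4.66 / 496 = 0.009395
v = L / t = 566 / 171 = 3.310 m/d
K = v · n / i = 3.310 × 0.32 / 0.009395 = 113 m/d

113 m/d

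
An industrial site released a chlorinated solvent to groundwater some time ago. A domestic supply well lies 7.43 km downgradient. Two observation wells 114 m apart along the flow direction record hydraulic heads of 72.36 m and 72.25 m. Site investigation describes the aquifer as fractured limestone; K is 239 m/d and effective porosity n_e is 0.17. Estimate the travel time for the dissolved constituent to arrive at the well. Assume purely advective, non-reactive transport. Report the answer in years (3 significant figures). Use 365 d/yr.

15.0 years

Hydraulic gradient i = (72.36 − 72.25) / 114 = 0.11 / 114 = 9.649e-4
Darcy flux q = K·i = 239 × 9.649e-4 = 0.2306 m/d
v = Ki/n = 239·9.649e-4/0.17 = 1.357 m/d
L = 7.43 km = 7430 m
t = L / v = 7430 / 1.357 = 5477 d
   = 5477 / 365 = 15.0 yr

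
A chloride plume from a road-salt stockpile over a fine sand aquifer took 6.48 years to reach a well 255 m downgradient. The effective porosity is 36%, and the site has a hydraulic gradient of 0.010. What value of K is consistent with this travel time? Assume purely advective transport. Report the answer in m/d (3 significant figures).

3.88 m/d

t = 6.48 years = 2365 d
v = L / t = 255 / 2365 = 0.1078 m/d
K = v · n / i = 0.1078 × 0.36 / 0.010 = 3.88 m/d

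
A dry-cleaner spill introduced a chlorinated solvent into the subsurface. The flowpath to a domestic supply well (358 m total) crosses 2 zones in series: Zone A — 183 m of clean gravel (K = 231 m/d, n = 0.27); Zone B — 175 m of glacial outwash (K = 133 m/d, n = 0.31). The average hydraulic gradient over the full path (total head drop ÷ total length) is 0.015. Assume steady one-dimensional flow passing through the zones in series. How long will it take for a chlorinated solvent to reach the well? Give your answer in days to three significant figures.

40.7 days

Steady 1-D flow in series ⇒ the Darcy flux q is identical in every zone and the zone head losses add (resistances L/K in series).
Σ(L/K) = 183/231 + 175/133 = 0.7922 + 1.316 = 2.108 d
K_eq = L_total / Σ(L/K) = 358 / 2.108 = 169.8 m/d
q = K_eq · i = 169.8 × 0.015 = 2.547 m/d (same in every zone)
Zone A: v = q/n = 2.547/0.27 = 9.435 m/d → t_A = 183/9.435 = 19.40 d
Zone B: v = q/n = 2.547/0.31 = 8.218 m/d → t_B = 175/8.218 = 21.30 d
Total t = 19.40 + 21.30 = 40.69 d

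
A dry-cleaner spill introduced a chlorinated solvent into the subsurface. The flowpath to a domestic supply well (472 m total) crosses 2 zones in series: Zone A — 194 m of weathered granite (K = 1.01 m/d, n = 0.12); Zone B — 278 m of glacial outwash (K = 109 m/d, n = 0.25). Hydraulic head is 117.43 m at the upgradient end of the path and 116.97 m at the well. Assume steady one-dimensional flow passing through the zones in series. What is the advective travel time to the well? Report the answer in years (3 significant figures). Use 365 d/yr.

108 years

Total head drop ΔH = 117.43 − 116.97 = 0.46 m
Continuity: the same q passes through each zone, so ΔH = q·Σ(L_j/K_j) — the zones act as resistances in series.
Σ(L/K) = 194/1.01 + 278/109 = 192.1 + 2.550 = 194.6 d
q = ΔH / Σ(L/K) = 0.46 / 194.6 = 0.002363 m/d (same in every zone)
Zone A: v = q/n = 0.002363/0.12 = 0.01970 m/d → t_A = 194/0.01970 = 9850 d
Zone B: v = q/n = 0.002363/0.25 = 0.009454 m/d → t_B = 278/0.009454 = 29410 d
Total t = 9850 + 29410 = 39260 d
   = 39260 / 365 = 108 yr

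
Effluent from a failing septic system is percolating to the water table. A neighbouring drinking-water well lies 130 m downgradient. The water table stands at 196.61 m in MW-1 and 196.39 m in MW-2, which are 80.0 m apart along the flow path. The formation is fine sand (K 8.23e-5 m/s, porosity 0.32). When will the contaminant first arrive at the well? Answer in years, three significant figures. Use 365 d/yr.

Hydraulic gradient i = (196.61 − 196.39) / 80.0 = 0.22 / 80.0 = 0.002750
K = 8.23e-5 m/s × 86400 s/d = 7.111 m/d
Specific discharge q = 7.111 × 0.002750 = 0.01955 m/d
v = Ki/n = 7.111·0.002750/0.32 = 0.06111 m/d
t = L / v = 130 / 0.06111 = 2127 d
   = 2127 / 365 = 5.83 yr

5.83 years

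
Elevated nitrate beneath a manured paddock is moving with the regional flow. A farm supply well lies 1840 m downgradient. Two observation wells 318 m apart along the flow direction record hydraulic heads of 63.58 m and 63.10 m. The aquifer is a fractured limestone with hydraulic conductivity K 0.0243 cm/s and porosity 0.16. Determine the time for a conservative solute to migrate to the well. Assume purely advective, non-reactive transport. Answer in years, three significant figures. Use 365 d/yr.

25.5 years

Hydraulic gradient i = (63.58 − 63.10) / 318 = 0.48 / 318 = 0.001509
K = 0.0243 cm/s × 864 = 21.00 m/d
Darcy flux q = K·i = 21.00 × 0.001509 = 0.03169 m/d
Average linear velocity = 0.03169 / 0.16 = 0.1981 m/d
t = L / v = 1840 / 0.1981 = 9290 d
   = 9290 / 365 = 25.5 yr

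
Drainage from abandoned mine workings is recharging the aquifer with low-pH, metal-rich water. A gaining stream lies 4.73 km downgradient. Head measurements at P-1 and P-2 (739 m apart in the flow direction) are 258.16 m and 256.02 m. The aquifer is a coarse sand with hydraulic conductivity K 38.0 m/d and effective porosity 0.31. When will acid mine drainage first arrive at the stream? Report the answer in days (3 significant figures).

13300 days

Hydraulic gradient i = (258.16 − 256.02) / 739 = 2.14 / 739 = 0.002896
Darcy flux q = K·i = 38.0 × 0.002896 = 0.1100 m/d
v_s = q/n_e = 0.1100/0.31 = 0.3550 m/d
L = 4.73 km = 4730 m
t = L / v = 4730 / 0.3550 = 13330 d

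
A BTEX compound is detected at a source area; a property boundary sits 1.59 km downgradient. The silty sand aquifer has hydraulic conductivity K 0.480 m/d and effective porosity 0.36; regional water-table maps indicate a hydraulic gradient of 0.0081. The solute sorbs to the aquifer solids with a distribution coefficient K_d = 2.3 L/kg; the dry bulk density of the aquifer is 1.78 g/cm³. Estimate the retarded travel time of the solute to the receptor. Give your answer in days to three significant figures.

1.82e6 days

Darcy flux q = K·i = 0.480 × 0.0081 = 0.003888 m/d
Seepage velocity v = q / n = 0.003888 / 0.36 = 0.01080 m/d
Retardation R = 1 + ρ_b·K_d/n = 1 + 1.78×2.3/0.36 = 12.37
Contaminant velocity v_c = v/R = 0.01080/12.37 = 8.729e-4 m/d
L = 1.59 km = 1590 m
t = L/v_c = 1590/8.729e-4 = 1.821e6 d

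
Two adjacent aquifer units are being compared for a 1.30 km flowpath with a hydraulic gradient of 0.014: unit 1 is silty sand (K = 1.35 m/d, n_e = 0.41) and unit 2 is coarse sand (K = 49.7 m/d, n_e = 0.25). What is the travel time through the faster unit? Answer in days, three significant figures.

467 days

Unit 1 (silty sand): v = 1.35×0.014/0.41 = 0.04610 m/d, t = 1300/0.04610 = 28200 d
Unit 2 (coarse sand): v = 49.7×0.014/0.25 = 2.783 m/d, t = 1300/2.783 = 467.1 d
Faster unit: t = 467 d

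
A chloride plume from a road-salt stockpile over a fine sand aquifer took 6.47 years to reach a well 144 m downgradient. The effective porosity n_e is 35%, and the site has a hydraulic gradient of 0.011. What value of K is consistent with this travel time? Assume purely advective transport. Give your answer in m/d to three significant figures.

1.94 m/d

t = 6.47 years = 2362 d
v = L / t = 144 / 2362 = 0.06098 m/d
K = v · n / i = 0.06098 × 0.35 / 0.011 = 1.94 m/d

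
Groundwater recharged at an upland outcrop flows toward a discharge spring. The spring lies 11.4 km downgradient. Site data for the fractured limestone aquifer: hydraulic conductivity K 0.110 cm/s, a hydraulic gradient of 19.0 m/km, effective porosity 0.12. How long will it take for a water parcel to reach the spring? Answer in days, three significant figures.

758 days

K = 0.110 cm/s × 864 = 95.04 m/d
Specific discharge q = 95.04 × 0.019 = 1.806 m/d
Average linear velocity = 1.806 / 0.12 = 15.05 m/d
L = 11.4 km = 11400 m
t = L / v = 11400 / 15.05 = 757.6 d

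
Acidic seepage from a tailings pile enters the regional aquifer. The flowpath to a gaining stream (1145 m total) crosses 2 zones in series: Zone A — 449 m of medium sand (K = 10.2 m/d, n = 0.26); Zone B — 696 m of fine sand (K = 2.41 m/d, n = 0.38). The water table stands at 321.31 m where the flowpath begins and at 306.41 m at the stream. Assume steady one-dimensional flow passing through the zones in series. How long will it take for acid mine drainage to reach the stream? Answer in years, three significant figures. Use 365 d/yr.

23.3 years

Total head drop ΔH = 321.31 − 306.41 = 14.90 m
Continuity: the same q passes through each zone, so ΔH = q·Σ(L_j/K_j) — the zones act as resistances in series.
Σ(L/K) = 449/10.2 + 696/2.41 = 44.02 + 288.8 = 332.8 d
q = ΔH / Σ(L/K) = 14.90 / 332.8 = 0.04477 m/d (same in every zone)
Zone A: v = q/n = 0.04477/0.26 = 0.1722 m/d → t_A = 449/0.1722 = 2608 d
Zone B: v = q/n = 0.04477/0.38 = 0.1178 m/d → t_B = 696/0.1178 = 5908 d
Total t = 2608 + 5908 = 8515 d
   = 8515 / 365 = 23.3 yr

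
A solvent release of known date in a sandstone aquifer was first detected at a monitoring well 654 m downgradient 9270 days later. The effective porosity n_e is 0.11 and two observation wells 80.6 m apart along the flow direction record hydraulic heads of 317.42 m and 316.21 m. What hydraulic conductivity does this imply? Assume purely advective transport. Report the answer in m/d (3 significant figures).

0.517 m/d

Hydraulic gradient i = (317.42 − 316.21) / 80.6 = 1.21 / 80.6 = 0.01501
v = L / t = 654 / 9270 = 0.07055 m/d
K = v · n / i = 0.07055 × 0.11 / 0.01501 = 0.517 m/d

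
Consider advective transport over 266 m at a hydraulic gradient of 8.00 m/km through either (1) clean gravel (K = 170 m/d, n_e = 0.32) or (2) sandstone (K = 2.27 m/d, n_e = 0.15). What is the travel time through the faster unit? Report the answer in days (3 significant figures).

Unit 1 (clean gravel): v = 170×0.0080/0.32 = 4.250 m/d, t = 266/4.250 = 62.59 d
Unit 2 (sandstone): v = 2.27×0.0080/0.15 = 0.1211 m/d, t = 266/0.1211 = 2197 d
Faster unit: t = 62.6 d

62.6 days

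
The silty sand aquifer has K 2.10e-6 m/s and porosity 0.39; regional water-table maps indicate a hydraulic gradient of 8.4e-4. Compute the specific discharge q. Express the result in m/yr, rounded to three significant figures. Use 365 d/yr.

0.0556 m/yr

K = 2.10e-6 m/s × 86400 s/d = 0.1814 m/d
q = Ki = 0.1814 × 8.4e-4 = 1.524e-4 m/d
   = 1.524e-4 × 365 = 0.0556 m/yr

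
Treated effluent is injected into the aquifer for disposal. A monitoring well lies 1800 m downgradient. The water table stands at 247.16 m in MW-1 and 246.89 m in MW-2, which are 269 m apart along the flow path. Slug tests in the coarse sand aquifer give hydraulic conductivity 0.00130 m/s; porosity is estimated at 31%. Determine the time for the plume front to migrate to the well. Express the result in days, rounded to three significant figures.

4950 days

Hydraulic gradient i = (247.16 − 246.89) / 269 = 0.27 / 269 = 0.001004
K = 0.00130 m/s × 86400 s/d = 112.3 m/d
q = Ki = 112.3 × 0.001004 = 0.1127 m/d
v = Ki/n = 112.3·0.001004/0.31 = 0.3637 m/d
t = L / v = 1800 / 0.3637 = 4950 d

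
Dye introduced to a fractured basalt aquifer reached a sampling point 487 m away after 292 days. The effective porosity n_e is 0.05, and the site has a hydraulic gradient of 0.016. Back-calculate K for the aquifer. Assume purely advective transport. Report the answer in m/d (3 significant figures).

5.21 m/d

v = L / t = 487 / 292 = 1.668 m/d
K = v · n / i = 1.668 × 0.05 / 0.016 = 5.21 m/d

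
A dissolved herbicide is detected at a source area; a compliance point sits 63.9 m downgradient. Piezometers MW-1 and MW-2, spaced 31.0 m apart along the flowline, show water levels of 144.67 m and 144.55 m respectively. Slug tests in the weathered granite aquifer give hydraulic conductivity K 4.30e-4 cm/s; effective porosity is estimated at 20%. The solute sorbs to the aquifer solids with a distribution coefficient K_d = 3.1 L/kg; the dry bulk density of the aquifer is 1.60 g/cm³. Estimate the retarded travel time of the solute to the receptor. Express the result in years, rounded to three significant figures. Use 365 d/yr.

628 years

Hydraulic gradient i = (144.67 − 144.55) / 31.0 = 0.12 / 31.0 = 0.003871
K = 4.30e-4 cm/s × 864 = 0.3715 m/d
Specific discharge q = 0.3715 × 0.003871 = 0.001438 m/d
v = Ki/n = 0.3715·0.003871/0.20 = 0.007191 m/d
Retardation R = 1 + ρ_b·K_d/n = 1 + 1.60×3.1/0.20 = 25.80
Contaminant velocity v_c = v/R = 0.007191/25.80 = 2.787e-4 m/d
t = L/v_c = 63.9/2.787e-4 = 229300 d
   = 229300/365 = 628 yr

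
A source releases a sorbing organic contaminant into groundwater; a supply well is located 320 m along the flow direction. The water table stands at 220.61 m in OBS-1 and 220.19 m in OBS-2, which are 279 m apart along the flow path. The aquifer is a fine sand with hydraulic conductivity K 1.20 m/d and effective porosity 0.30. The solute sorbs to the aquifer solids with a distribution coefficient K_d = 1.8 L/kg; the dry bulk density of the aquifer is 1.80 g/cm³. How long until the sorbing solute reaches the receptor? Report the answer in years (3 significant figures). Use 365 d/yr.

1720 years

Hydraulic gradient i = (220.61 − 220.19) / 279 = 0.42 / 279 = 0.001505
q = Ki = 1.20 × 0.001505 = 0.001806 m/d
v = Ki/n = 1.20·0.001505/0.30 = 0.006022 m/d
Retardation R = 1 + ρ_b·K_d/n = 1 + 1.80×1.8/0.30 = 11.80
Contaminant velocity v_c = v/R = 0.006022/11.80 = 5.103e-4 m/d
t = L/v_c = 320/5.103e-4 = 627100 d
   = 627100/365 = 1720 yr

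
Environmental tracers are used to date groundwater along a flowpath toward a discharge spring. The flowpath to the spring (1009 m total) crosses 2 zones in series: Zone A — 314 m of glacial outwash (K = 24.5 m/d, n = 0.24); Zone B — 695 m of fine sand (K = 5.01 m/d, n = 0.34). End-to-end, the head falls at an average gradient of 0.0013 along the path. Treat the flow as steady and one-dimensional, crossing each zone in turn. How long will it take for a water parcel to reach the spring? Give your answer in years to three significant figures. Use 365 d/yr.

Steady 1-D flow in series ⇒ the Darcy flux q is identical in every zone and the zone head losses add (resistances L/K in series).
Σ(L/K) = 314/24.5 + 695/5.01 = 12.82 + 138.7 = 151.5 d
K_eq = L_total / Σ(L/K) = 1009 / 151.5 = 6.658 m/d
q = K_eq · i = 6.658 × 0.0013 = 0.008656 m/d (same in every zone)
Zone A: v = q/n = 0.008656/0.24 = 0.03607 m/d → t_A = 314/0.03607 = 8706 d
Zone B: v = q/n = 0.008656/0.34 = 0.02546 m/d → t_B = 695/0.02546 = 27300 d
Total t = 8706 + 27300 = 36010 d
   = 36010 / 365 = 98.6 yr

98.6 years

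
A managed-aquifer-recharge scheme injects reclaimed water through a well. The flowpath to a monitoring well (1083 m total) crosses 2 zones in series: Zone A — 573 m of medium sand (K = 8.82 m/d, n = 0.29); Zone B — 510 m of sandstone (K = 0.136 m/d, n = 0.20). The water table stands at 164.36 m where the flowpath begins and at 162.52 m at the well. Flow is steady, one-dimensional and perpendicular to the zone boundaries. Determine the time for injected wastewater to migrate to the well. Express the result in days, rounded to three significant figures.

Total head drop ΔH = 164.36 − 162.52 = 1.84 m
Steady 1-D flow in series ⇒ the Darcy flux q is identical in every zone and the zone head losses add (resistances L/K in series).
Σ(L/K) = 573/8.82 + 510/0.136 = 64.97 + 3750 = 3815 d
q = ΔH / Σ(L/K) = 1.84 / 3815 = 4.823e-4 m/d (same in every zone)
Zone A: v = q/n = 4.823e-4/0.29 = 0.001663 m/d → t_A = 573/0.001663 = 344500 d
Zone B: v = q/n = 4.823e-4/0.20 = 0.002412 m/d → t_B = 510/0.002412 = 211500 d
Total t = 344500 + 211500 = 556000 d

556000 days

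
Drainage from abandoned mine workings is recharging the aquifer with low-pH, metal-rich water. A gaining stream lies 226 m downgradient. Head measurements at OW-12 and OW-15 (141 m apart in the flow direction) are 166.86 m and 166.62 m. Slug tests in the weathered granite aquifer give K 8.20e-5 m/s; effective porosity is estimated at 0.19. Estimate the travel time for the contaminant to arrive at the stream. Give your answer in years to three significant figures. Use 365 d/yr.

Hydraulic gradient i = (166.86 − 166.62) / 141 = 0.24 / 141 = 0.001702
K = 8.20e-5 m/s × 86400 s/d = 7.085 m/d
q = Ki = 7.085 × 0.001702 = 0.01206 m/d
Average linear velocity = 0.01206 / 0.19 = 0.06347 m/d
t = L / v = 226 / 0.06347 = 3561 d
   = 3561 / 365 = 9.76 yr

9.76 years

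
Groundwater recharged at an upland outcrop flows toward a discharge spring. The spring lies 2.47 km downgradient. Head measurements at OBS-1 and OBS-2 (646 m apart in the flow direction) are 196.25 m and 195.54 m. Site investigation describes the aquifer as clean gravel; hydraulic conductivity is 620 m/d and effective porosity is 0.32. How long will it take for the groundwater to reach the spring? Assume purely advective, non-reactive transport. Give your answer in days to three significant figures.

Hydraulic gradient i = (196.25 − 195.54) / 646 = 0.71 / 646 = 0.001099
Darcy flux q = K·i = 620 × 0.001099 = 0.6814 m/d
v_s = q/n_e = 0.6814/0.32 = 2.129 m/d
L = 2.47 km = 2470 m
t = L / v = 2470 / 2.129 = 1160 d

1160 days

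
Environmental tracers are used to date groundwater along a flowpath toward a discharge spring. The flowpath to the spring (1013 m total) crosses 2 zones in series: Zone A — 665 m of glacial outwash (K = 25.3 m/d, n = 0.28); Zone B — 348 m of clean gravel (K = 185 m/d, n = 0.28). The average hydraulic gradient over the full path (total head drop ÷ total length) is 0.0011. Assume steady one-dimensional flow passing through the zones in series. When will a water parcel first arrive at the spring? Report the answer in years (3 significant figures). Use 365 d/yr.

19.6 years

For zones in series the flux q is common to all zones; the equivalent conductivity is the harmonic (thickness-weighted) mean, K_eq = L_total / Σ(L_j/K_j).
Σ(L/K) = 665/25.3 + 348/185 = 26.28 + 1.881 = 28.17 d
K_eq = L_total / Σ(L/K) = 1013 / 28.17 = 35.97 m/d
q = K_eq · i = 35.97 × 0.0011 = 0.03956 m/d (same in every zone)
Zone A: v = q/n = 0.03956/0.28 = 0.1413 m/d → t_A = 665/0.1413 = 4706 d
Zone B: v = q/n = 0.03956/0.28 = 0.1413 m/d → t_B = 348/0.1413 = 2463 d
Total t = 4706 + 2463 = 7169 d
   = 7169 / 365 = 19.6 yr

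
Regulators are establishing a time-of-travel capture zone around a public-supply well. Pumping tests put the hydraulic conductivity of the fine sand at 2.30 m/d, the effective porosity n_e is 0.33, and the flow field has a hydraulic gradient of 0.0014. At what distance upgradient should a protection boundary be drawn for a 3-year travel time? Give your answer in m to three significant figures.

Specific discharge q = 2.30 × 0.0014 = 0.003220 m/d
Average linear velocity = 0.003220 / 0.33 = 0.009758 m/d
T = 3 yr × 365 = 1095 d
L = v × T = 0.009758 × 1095 = 10.68 m

10.7 m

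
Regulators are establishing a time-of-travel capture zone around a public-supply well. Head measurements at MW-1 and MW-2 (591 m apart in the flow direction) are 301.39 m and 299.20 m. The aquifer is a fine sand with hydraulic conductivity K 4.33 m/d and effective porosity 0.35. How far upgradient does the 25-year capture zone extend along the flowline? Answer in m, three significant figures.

418 m

Hydraulic gradient i = (301.39 − 299.20) / 591 = 2.19 / 591 = 0.003706
Darcy flux q = K·i = 4.33 × 0.003706 = 0.01605 m/d
v = Ki/n = 4.33·0.003706/0.35 = 0.04584 m/d
T = 25 yr × 365 = 9125 d
L = v × T = 0.04584 × 9125 = 418.3 m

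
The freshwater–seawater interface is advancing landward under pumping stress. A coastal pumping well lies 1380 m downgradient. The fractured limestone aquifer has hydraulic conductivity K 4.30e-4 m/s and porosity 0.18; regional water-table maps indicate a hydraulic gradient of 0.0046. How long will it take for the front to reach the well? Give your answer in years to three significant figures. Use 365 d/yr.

3.98 years

K = 4.30e-4 m/s × 86400 s/d = 37.15 m/d
q = Ki = 37.15 × 0.0046 = 0.1709 m/d
Seepage velocity v = q / n = 0.1709 / 0.18 = 0.9494 m/d
t = L / v = 1380 / 0.9494 = 1453 d
   = 1453 / 365 = 3.98 yr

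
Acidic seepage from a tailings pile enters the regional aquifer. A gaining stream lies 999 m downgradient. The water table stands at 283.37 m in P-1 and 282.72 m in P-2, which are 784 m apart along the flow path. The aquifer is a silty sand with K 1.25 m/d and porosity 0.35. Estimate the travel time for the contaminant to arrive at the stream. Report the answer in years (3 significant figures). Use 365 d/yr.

Hydraulic gradient i = (283.37 − 282.72) / 784 = 0.65 / 784 = 8.291e-4
q = Ki = 1.25 × 8.291e-4 = 0.001036 m/d
v = Ki/n = 1.25·8.291e-4/0.35 = 0.002961 m/d
t = L / v = 999 / 0.002961 = 337400 d
   = 337400 / 365 = 924 yr

924 years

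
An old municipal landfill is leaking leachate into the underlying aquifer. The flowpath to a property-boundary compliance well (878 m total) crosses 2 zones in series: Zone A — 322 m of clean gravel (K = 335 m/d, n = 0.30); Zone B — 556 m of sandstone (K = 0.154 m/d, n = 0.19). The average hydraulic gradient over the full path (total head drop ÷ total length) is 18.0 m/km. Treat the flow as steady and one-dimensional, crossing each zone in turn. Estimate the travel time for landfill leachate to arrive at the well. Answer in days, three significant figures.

For zones in series the flux q is common to all zones; the equivalent conductivity is the harmonic (thickness-weighted) mean, K_eq = L_total / Σ(L_j/K_j).
Σ(L/K) = 322/335 + 556/0.154 = 0.9612 + 3610 = 3611 d
K_eq = L_total / Σ(L/K) = 878 / 3611 = 0.2431 m/d
q = K_eq · i = 0.2431 × 0.018 = 0.004376 m/d (same in every zone)
Zone A: v = q/n = 0.004376/0.30 = 0.01459 m/d → t_A = 322/0.01459 = 22070 d
Zone B: v = q/n = 0.004376/0.19 = 0.02303 m/d → t_B = 556/0.02303 = 24140 d
Total t = 22070 + 24140 = 46210 d

46200 days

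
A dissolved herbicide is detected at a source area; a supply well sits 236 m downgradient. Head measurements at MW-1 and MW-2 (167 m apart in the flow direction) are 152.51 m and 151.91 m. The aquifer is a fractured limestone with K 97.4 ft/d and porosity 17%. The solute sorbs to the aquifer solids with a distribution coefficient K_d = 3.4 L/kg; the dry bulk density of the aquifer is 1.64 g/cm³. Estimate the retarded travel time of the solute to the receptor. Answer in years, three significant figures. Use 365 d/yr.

Hydraulic gradient i = (152.51 − 151.91) / 167 = 0.60 / 167 = 0.003593
K = 97.4 ft/d × 0.3048 = 29.69 m/d
q = Ki = 29.69 × 0.003593 = 0.1067 m/d
Seepage velocity v = q / n = 0.1067 / 0.17 = 0.6274 m/d
Retardation R = 1 + ρ_b·K_d/n = 1 + 1.64×3.4/0.17 = 33.80
Contaminant velocity v_c = v/R = 0.6274/33.80 = 0.01856 m/d
t = L/v_c = 236/0.01856 = 12710 d
   = 12710/365 = 34.8 yr

34.8 years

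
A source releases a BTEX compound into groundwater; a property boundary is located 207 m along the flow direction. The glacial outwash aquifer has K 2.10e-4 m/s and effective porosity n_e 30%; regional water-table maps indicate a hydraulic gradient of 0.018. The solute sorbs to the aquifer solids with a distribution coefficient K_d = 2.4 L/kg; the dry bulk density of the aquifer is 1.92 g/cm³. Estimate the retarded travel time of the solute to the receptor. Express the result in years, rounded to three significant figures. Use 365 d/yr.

8.52 years

K = 2.10e-4 m/s × 86400 s/d = 18.14 m/d
q = Ki = 18.14 × 0.018 = 0.3266 m/d
v = Ki/n = 18.14·0.018/0.30 = 1.089 m/d
Retardation R = 1 + ρ_b·K_d/n = 1 + 1.92×2.4/0.30 = 16.36
Contaminant velocity v_c = v/R = 1.089/16.36 = 0.06654 m/d
t = L/v_c = 207/0.06654 = 3111 d
   = 3111/365 = 8.52 yr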